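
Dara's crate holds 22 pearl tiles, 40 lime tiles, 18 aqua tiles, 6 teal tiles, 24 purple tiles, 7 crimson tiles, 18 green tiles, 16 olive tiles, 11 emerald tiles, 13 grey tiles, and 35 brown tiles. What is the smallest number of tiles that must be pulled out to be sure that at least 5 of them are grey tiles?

202

In the worst case for collecting grey tiles, every non-grey tile comes out first.
There are 22 + 40 + 18 + 6 + 24 + 7 + 18 + 16 + 11 + 35 = 197 non-grey tiles altogether.
After those, each further tile must be grey, so 197 + 5 = 202 draws guarantee 5 grey tiles.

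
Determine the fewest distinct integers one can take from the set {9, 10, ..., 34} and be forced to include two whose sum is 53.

19

Group the elements by complementary pair {x, 53−x}: {19,34}, {20,33}, {21,32}, …, giving 8 two-element pairs and 10 integers whose partner 53−x falls outside [9,34].
By the pigeonhole principle, treating each of those 18 groups as a pigeonhole, one can pick one integer per group — 18 integers — with no two summing to 53.
The 19th integer lands in an occupied pair, forcing a sum of 53.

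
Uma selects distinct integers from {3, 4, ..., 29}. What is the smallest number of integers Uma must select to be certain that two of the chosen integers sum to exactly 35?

Group the elements by complementary pair {x, 35−x}: {6,29}, {7,28}, {8,27}, …, giving 12 two-element pairs and 3 integers whose partner 35−x falls outside [3,29].
By the pigeonhole principle, treating each of those 15 groups as a pigeonhole, one can pick one integer per group — 15 integers — with no two summing to 35.
The 16th integer lands in an occupied pair, forcing a sum of 35.

16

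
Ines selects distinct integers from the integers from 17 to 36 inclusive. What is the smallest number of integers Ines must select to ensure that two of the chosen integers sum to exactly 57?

Two chosen integers sum to 57 exactly when both halves of some pair {x, 57−x} with 21 ≤ x ≤ 57−x ≤ 36 are chosen — 8 such pairs.
The remaining 4 elements (those with no distinct partner in range) can never complete a 57-sum, so the worst case takes all of them and one from each pair: 4 + 8 = 12.
The 13th integer has to be the second member of some pair, so 12 + 1 = 13.

13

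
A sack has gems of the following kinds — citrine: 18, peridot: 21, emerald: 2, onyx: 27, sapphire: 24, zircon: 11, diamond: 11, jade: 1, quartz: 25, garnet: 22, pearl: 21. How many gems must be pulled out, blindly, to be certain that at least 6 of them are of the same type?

The 11 types are the holes; the gems drawn are the pigeons.
To avoid 6 of any one type, the worst case takes at most 5 of each type, or every gem of a type that has fewer than 5.
That gives 5 + 5 + 2 + 5 + 5 + 5 + 5 + 1 + 5 + 5 + 5 = 48 gems with no type reaching 6.
The next gem forces some type to 6, so 48 + 1 = 49.

49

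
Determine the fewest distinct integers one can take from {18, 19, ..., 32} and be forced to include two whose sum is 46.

Two chosen integers sum to 46 exactly when both halves of some pair {x, 46−x} with 18 ≤ x ≤ 46−x ≤ 28 are chosen — 5 such pairs.
The remaining 5 elements (those with no distinct partner in range) can never complete a 46-sum, so the worst case takes all of them and one from each pair: 5 + 5 = 10.
The 11th integer has to be the second member of some pair, so 10 + 1 = 11.

11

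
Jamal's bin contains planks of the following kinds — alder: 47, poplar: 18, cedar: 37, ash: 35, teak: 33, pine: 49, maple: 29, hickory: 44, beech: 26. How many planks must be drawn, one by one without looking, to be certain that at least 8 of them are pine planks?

277

In the worst case for collecting pine planks, every non-pine plank comes out first.
There are 47 + 18 + 37 + 35 + 33 + 29 + 44 + 26 = 269 non-pine planks altogether.
After those, each further plank must be pine, so 269 + 8 = 277 draws guarantee 8 pine planks.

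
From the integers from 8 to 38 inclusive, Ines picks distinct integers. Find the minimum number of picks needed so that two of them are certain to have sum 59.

Two chosen integers sum to 59 exactly when both halves of some pair {x, 59−x} with 21 ≤ x ≤ 59−x ≤ 38 are chosen — 9 such pairs.
The remaining 13 elements (those with no distinct partner in range) can never complete a 59-sum, so the worst case takes all of them and one from each pair: 13 + 9 = 22.
By pigeonhole, the 23rd integer has to be the second member of some pair, so 22 + 1 = 23.

23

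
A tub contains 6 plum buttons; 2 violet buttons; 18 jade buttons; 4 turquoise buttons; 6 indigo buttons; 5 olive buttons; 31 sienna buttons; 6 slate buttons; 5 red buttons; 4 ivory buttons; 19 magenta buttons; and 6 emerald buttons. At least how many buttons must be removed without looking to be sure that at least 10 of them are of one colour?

72

An adversary could hand out at most 9 buttons per colour (9 colours run out sooner): 6 + 2 + 9 + 4 + 6 + 5 + 9 + 6 + 5 + 4 + 9 + 6 = 71 buttons and still no colour has 10.
One more button lands in a colour already at 9, so 72 draws are enough and 71 are not.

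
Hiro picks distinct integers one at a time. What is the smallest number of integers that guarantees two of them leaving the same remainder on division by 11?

12

By the pigeonhole principle, the 11 residue classes mod 11 are the pigeonholes.
With 11 integers one could put 1 in each residue class and have no class reach 2.
The 12th integer pushes some class to 2, so 11·1 + 1 = 12.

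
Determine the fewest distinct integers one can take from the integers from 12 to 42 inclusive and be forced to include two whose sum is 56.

18

Two chosen integers sum to 56 exactly when both halves of some pair {x, 56−x} with 14 ≤ x ≤ 56−x ≤ 42 are chosen — 14 such pairs.
The remaining 3 elements (those with no distinct partner in range) can never complete a 56-sum, so the worst case takes all of them and one from each pair: 3 + 14 = 17.
Pigeonhole: the 18th integer has to be the second member of some pair, so 17 + 1 = 18.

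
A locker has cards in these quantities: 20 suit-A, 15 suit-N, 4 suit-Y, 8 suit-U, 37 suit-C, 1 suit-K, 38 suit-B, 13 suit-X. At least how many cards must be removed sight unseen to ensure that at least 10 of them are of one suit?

59

The 8 suits are the holes; the cards drawn are the pigeons.
To avoid 10 of any one suit, the worst case takes at most 9 of each suit, or every card of a suit that has fewer than 9.
That gives 9 + 9 + 4 + 8 + 9 + 1 + 9 + 9 = 58 cards with no suit reaching 10.
The next card forces some suit to 10, so 58 + 1 = 59.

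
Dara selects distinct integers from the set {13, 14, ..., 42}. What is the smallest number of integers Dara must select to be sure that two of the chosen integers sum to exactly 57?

17

Group the elements by complementary pair {x, 57−x}: {15,42}, {16,41}, {17,40}, …, giving 14 two-element pairs and 2 integers whose partner 57−x falls outside [13,42].
By pigeonhole, treating each of those 16 groups as a pigeonhole, one can pick one integer per group — 16 integers — with no two summing to 57.
The 17th integer lands in an occupied pair, forcing a sum of 57.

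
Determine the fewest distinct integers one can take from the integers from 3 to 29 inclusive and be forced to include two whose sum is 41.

19

A set avoiding the sum 41 can contain at most one of each pair {x, 41−x}, plus the 9 elements whose complement lies outside the range.
The integers 3, …, 20 (18 of them) are such a set: any two sum to at least 3+4 = 7 and at most 19+20 = 39 < 41.
Any 19th integer completes one of the 9 pairs, so 19 choices force a sum of 41.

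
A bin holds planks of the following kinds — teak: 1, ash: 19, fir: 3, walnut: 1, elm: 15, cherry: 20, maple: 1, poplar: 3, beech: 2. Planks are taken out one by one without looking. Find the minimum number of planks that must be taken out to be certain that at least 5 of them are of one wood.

24

Put each drawn plank into a box by wood. The largest draw with every box below 5 takes min(count, 4) from each wood; woods with fewer than 4 contribute all they have.
Σ min(cᵢ, 4) = 1 + 4 + 3 + 1 + 4 + 4 + 1 + 3 + 2 = 23.
Draw number 23 + 1 = 24 must push one box to 5.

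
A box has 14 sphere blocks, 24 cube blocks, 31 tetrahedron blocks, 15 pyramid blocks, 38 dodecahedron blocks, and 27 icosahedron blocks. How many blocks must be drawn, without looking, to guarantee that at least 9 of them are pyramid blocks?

In the worst case for collecting pyramid blocks, every non-pyramid block comes out first.
There are 14 + 24 + 31 + 38 + 27 = 134 non-pyramid blocks altogether.
After those, each further block must be pyramid, so 134 + 9 = 143 draws guarantee 9 pyramid blocks.

143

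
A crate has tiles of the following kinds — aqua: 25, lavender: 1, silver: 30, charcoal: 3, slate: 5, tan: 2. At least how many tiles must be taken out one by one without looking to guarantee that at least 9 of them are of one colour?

28

By the pigeonhole principle, put each drawn tile into a box by colour. The largest draw with every box below 9 takes min(count, 8) from each colour; colours with fewer than 8 contribute all they have.
Σ min(cᵢ, 8) = 8 + 1 + 8 + 3 + 5 + 2 = 27.
Draw number 27 + 1 = 28 must push one box to 9.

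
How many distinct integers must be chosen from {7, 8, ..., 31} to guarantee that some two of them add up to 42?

A set avoiding the sum 42 can contain at most one of each pair {x, 42−x}, plus the 5 elements whose complement lies outside the range or equal to its own complement.
The integers 7, …, 21 (15 of them) are such a set: any two sum to at least 7+8 = 15 and at most 20+21 = 41 < 42.
By pigeonhole, any 16th integer completes one of the 10 pairs, so 16 choices force a sum of 42.

16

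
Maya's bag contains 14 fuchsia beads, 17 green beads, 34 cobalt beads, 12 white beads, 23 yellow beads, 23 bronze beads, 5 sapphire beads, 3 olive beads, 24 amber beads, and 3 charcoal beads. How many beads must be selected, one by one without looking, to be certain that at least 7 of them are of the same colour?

The 10 colours are the holes; the beads drawn are the pigeons.
To avoid 7 of any one colour, the worst case takes at most 6 of each colour, or every bead of a colour that has fewer than 6.
That gives 6 + 6 + 6 + 6 + 6 + 6 + 5 + 3 + 6 + 3 = 53 beads with no colour reaching 7.
The next bead forces some colour to 7, so 53 + 1 = 54.

54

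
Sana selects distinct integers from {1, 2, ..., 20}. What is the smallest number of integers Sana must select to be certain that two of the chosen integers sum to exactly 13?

15

Two chosen integers sum to 13 exactly when both halves of some pair {x, 13−x} with 1 ≤ x ≤ 13−x ≤ 12 are chosen — 6 such pairs.
The remaining 8 elements (those with no distinct partner in range) can never complete a 13-sum, so the worst case takes all of them and one from each pair: 8 + 6 = 14.
The 15th integer has to be the second member of some pair, so 14 + 1 = 15.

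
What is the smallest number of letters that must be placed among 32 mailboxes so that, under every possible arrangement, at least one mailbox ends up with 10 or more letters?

289

With 288 letters one could put exactly 9 in each of the 32 mailboxes, and no mailbox would reach 10.
Pigeonhole: one more letter must land in a mailbox that already has 9, giving it 10.
So 32 × 9 + 1 = 289 letters are required.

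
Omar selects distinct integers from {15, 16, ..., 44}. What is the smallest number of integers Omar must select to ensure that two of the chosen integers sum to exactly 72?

Two chosen integers sum to 72 exactly when both halves of some pair {x, 72−x} with 28 ≤ x ≤ 72−x ≤ 44 are chosen — 8 such pairs.
The remaining 14 elements (those with no distinct partner in range) can never complete a 72-sum, so the worst case takes all of them and one from each pair: 14 + 8 = 22.
By pigeonhole, the 23rd integer has to be the second member of some pair, so 22 + 1 = 23.

23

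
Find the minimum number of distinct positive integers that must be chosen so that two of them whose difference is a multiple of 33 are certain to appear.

Integers whose pairwise differences are multiples of 33 are exactly those sharing a remainder mod 33. The 33 residue classes mod 33 are the pigeonholes.
With 33 integers one could put 1 in each residue class and have no class reach 2.
The 34th integer pushes some class to 2, so 33·1 + 1 = 34.

34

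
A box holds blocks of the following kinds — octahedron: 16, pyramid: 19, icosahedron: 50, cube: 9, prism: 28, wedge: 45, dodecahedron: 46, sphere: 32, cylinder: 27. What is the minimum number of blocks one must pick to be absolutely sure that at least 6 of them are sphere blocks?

In the worst case for collecting sphere blocks, every non-sphere block comes out first.
There are 16 + 19 + 50 + 9 + 28 + 45 + 46 + 27 = 240 non-sphere blocks altogether.
After those, each further block must be sphere, so 240 + 6 = 246 draws guarantee 6 sphere blocks.

246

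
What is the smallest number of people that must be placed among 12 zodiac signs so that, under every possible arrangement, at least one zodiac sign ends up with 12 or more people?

With 132 people one could put exactly 11 in each of the 12 zodiac signs, and no zodiac sign would reach 12.
By pigeonhole, one more person must land in a zodiac sign that already has 11, giving it 12.
So 12 × 11 + 1 = 133 people are required.

133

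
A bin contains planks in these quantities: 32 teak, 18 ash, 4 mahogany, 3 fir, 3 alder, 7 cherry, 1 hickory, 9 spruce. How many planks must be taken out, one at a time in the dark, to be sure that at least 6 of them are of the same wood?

32

An adversary could hand out at most 5 planks per wood (4 woods run out sooner): 5 + 5 + 4 + 3 + 3 + 5 + 1 + 5 = 31 planks and still no wood has 6.
One more plank lands in a wood already at 5, so 32 draws are enough and 31 are not.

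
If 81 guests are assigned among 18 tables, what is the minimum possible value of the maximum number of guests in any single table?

By pigeonhole, the 18 tables are the holes and the 81 guests are the pigeons.
If every table held at most 4 guests, the total would be at most 18 × 4 = 72, which is less than 81.
So some table holds at least ⌈81/18⌉ = 5 guests.

5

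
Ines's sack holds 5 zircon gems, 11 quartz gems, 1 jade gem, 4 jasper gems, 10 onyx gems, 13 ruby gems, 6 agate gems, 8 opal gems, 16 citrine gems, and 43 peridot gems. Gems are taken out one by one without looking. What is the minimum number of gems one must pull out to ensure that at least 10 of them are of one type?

Put each drawn gem into a box by type. The largest draw with every box below 10 takes min(count, 9) from each type; types with fewer than 9 contribute all they have.
Σ min(cᵢ, 9) = 5 + 9 + 1 + 4 + 9 + 9 + 6 + 8 + 9 + 9 = 69.
Draw number 69 + 1 = 70 must push one box to 10.

70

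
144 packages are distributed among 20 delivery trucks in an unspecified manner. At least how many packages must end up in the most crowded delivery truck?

8

The 20 delivery trucks are the holes and the 144 packages are the pigeons.
If every delivery truck held at most 7 packages, the total would be at most 20 × 7 = 140, which is less than 144.
So some delivery truck holds at least ⌈144/20⌉ = 8 packages.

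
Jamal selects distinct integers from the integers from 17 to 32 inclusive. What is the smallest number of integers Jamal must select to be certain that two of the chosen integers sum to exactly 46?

A set avoiding the sum 46 can contain at most one of each pair {x, 46−x}, plus the 4 elements whose complement lies outside the range or equal to its own complement.
The integers 23, …, 32 (10 of them) are such a set: any two sum to at least 23+24 = 47 > 46.
By pigeonhole, any 11th integer completes one of the 6 pairs, so 11 choices force a sum of 46.

11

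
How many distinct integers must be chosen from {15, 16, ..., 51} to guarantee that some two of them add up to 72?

23

Group the elements by complementary pair {x, 72−x}: {21,51}, {22,50}, {23,49}, …, giving 15 two-element pairs, the single value 36 (it cannot pair with itself since the integers are distinct), and 6 integers whose partner 72−x falls outside [15,51].
By the pigeonhole principle, treating each of those 22 groups as a pigeonhole, one can pick one integer per group — 22 integers — with no two summing to 72.
The 23rd integer lands in an occupied pair, forcing a sum of 72.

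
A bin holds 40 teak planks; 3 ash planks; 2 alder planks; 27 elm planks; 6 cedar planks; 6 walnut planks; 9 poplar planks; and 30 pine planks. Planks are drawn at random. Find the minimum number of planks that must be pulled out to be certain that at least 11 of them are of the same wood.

By the pigeonhole principle, the 8 woods are the holes; the planks drawn are the pigeons.
To avoid 11 of any one wood, the worst case takes at most 10 of each wood, or every plank of a wood that has fewer than 10.
That gives 10 + 3 + 2 + 10 + 6 + 6 + 9 + 10 = 56 planks with no wood reaching 11.
The next plank forces some wood to 11, so 56 + 1 = 57.

57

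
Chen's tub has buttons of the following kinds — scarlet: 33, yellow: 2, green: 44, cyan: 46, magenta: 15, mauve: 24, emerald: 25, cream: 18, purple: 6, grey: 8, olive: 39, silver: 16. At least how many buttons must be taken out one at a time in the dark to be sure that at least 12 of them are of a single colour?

Pigeonhole: put each drawn button into a box by colour. The largest draw with every box below 12 takes min(count, 11) from each colour; colours with fewer than 11 contribute all they have.
Σ min(cᵢ, 11) = 11 + 2 + 11 + 11 + 11 + 11 + 11 + 11 + 6 + 8 + 11 + 11 = 115.
Draw number 115 + 1 = 116 must push one box to 12.

116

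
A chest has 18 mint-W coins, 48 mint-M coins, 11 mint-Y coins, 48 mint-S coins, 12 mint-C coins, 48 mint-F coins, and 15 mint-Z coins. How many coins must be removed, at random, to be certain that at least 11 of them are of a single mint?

71

An adversary could hand out at most 10 coins per mint: 10 + 10 + 10 + 10 + 10 + 10 + 10 = 70 coins and still no mint has 11.
Pigeonhole: one more coin lands in a mint already at 10, so 71 draws are enough and 70 are not.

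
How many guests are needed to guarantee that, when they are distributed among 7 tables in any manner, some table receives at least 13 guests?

With 84 guests one could put exactly 12 in each of the 7 tables, and no table would reach 13.
By the pigeonhole principle, one more guest must land in a table that already has 12, giving it 13.
So 7 × 12 + 1 = 85 guests are required.

85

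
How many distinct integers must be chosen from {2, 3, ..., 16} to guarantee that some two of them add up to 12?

A set avoiding the sum 12 can contain at most one of each pair {x, 12−x}, plus the 7 elements whose complement lies outside the range or equal to its own complement.
The integers 6, …, 16 (11 of them) are such a set: any two sum to at least 6+7 = 13 > 12.
Pigeonhole: any 12th integer completes one of the 4 pairs, so 12 choices force a sum of 12.

12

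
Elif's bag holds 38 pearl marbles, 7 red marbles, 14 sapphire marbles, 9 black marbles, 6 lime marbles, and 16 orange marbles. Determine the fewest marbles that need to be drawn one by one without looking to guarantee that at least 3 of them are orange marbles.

77

In the worst case for collecting orange marbles, every non-orange marble comes out first.
There are 38 + 7 + 14 + 9 + 6 = 74 non-orange marbles altogether.
After those, each further marble must be orange, so 74 + 3 = 77 draws guarantee 3 orange marbles.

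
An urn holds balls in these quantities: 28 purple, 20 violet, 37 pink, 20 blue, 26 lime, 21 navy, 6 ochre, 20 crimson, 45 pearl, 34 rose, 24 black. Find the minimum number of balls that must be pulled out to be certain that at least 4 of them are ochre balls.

279

In the worst case for collecting ochre balls, every non-ochre ball comes out first.
There are 28 + 20 + 37 + 20 + 26 + 21 + 20 + 45 + 34 + 24 = 275 non-ochre balls altogether.
After those, each further ball must be ochre, so 275 + 4 = 279 draws guarantee 4 ochre balls.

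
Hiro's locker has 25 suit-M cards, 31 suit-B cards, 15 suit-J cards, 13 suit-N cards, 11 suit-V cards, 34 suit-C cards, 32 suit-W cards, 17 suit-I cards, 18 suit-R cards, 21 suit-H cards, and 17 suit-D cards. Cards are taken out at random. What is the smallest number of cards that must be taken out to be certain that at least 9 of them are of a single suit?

89

The 11 suits are the holes; the cards drawn are the pigeons.
To avoid 9 of any one suit, the worst case takes at most 8 of each suit.
That gives 8 + 8 + 8 + 8 + 8 + 8 + 8 + 8 + 8 + 8 + 8 = 88 cards with no suit reaching 9.
The next card forces some suit to 9, so 88 + 1 = 89.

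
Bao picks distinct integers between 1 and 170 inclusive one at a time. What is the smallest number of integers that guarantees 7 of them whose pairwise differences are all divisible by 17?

103

Integers whose pairwise differences are multiples of 17 are exactly those sharing a remainder mod 17. The 17 residue classes mod 17 are the pigeonholes.
With 102 integers one could put 6 in each residue class and have no class reach 7.
The 103rd integer pushes some class to 7, so 17·6 + 1 = 103.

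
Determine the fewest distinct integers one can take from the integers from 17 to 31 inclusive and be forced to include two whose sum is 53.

11

A set avoiding the sum 53 can contain at most one of each pair {x, 53−x}, plus the 5 elements whose complement lies outside the range.
The integers 17, …, 26 (10 of them) are such a set: any two sum to at least 17+18 = 35 and at most 25+26 = 51 < 53.
Any 11th integer completes one of the 5 pairs, so 11 choices force a sum of 53.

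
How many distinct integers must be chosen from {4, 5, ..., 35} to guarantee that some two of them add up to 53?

24

Group the elements by complementary pair {x, 53−x}: {18,35}, {19,34}, {20,33}, …, giving 9 two-element pairs and 14 integers whose partner 53−x falls outside [4,35].
Pigeonhole: treating each of those 23 groups as a pigeonhole, one can pick one integer per group — 23 integers — with no two summing to 53.
The 24th integer lands in an occupied pair, forcing a sum of 53.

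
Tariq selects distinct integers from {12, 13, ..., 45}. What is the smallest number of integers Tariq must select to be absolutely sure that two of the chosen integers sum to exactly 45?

24

A set avoiding the sum 45 can contain at most one of each pair {x, 45−x}, plus the 12 elements whose complement lies outside the range.
The integers 23, …, 45 (23 of them) are such a set: any two sum to at least 23+24 = 47 > 45.
By the pigeonhole principle, any 24th integer completes one of the 11 pairs, so 24 choices force a sum of 45.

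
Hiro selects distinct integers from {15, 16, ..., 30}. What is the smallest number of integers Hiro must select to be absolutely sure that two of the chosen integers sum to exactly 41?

11

A set avoiding the sum 41 can contain at most one of each pair {x, 41−x}, plus the 4 elements whose complement lies outside the range.
The integers 21, …, 30 (10 of them) are such a set: any two sum to at least 21+22 = 43 > 41.
By pigeonhole, any 11th integer completes one of the 6 pairs, so 11 choices force a sum of 41.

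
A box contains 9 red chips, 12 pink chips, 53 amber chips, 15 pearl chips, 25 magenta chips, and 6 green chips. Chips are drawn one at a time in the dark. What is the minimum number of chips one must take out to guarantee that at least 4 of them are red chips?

In the worst case for collecting red chips, every non-red chip comes out first.
There are 12 + 53 + 15 + 25 + 6 = 111 non-red chips altogether.
After those, each further chip must be red, so 111 + 4 = 115 draws guarantee 4 red chips.

115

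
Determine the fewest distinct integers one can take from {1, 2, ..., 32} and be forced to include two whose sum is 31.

Two chosen integers sum to 31 exactly when both halves of some pair {x, 31−x} with 1 ≤ x ≤ 31−x ≤ 30 are chosen — 15 such pairs.
The remaining 2 elements (those with no distinct partner in range) can never complete a 31-sum, so the worst case takes all of them and one from each pair: 2 + 15 = 17.
Pigeonhole: the 18th integer has to be the second member of some pair, so 17 + 1 = 18.

18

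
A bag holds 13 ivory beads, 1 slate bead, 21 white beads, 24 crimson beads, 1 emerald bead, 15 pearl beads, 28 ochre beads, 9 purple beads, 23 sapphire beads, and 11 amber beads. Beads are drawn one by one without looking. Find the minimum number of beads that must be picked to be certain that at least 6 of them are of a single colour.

Put each drawn bead into a box by colour. The largest draw with every box below 6 takes min(count, 5) from each colour; colours with fewer than 5 contribute all they have.
Σ min(cᵢ, 5) = 5 + 1 + 5 + 5 + 1 + 5 + 5 + 5 + 5 + 5 = 42.
Draw number 42 + 1 = 43 must push one box to 6.

43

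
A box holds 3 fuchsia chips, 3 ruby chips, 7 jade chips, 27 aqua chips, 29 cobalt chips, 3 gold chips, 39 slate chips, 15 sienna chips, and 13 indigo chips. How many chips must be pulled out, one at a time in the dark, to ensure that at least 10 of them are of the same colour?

The 9 colours are the holes; the chips drawn are the pigeons.
To avoid 10 of any one colour, the worst case takes at most 9 of each colour, or every chip of a colour that has fewer than 9.
That gives 3 + 3 + 7 + 9 + 9 + 3 + 9 + 9 + 9 = 61 chips with no colour reaching 10.
The next chip forces some colour to 10, so 61 + 1 = 62.

62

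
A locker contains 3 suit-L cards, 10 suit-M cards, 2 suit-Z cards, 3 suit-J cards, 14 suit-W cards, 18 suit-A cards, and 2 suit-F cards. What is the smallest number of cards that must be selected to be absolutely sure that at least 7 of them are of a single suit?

By pigeonhole, the 7 suits are the holes; the cards drawn are the pigeons.
To avoid 7 of any one suit, the worst case takes at most 6 of each suit, or every card of a suit that has fewer than 6.
That gives 3 + 6 + 2 + 3 + 6 + 6 + 2 = 28 cards with no suit reaching 7.
The next card forces some suit to 7, so 28 + 1 = 29.

29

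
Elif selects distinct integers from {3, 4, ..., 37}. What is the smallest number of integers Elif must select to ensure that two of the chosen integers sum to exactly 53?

25

Group the elements by complementary pair {x, 53−x}: {16,37}, {17,36}, {18,35}, …, giving 11 two-element pairs and 13 integers whose partner 53−x falls outside [3,37].
By the pigeonhole principle, treating each of those 24 groups as a pigeonhole, one can pick one integer per group — 24 integers — with no two summing to 53.
The 25th integer lands in an occupied pair, forcing a sum of 53.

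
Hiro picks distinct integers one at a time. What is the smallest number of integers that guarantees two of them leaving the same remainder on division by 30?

31

The 30 residue classes mod 30 are the pigeonholes.
With 30 integers one could put 1 in each residue class and have no class reach 2.
The 31st integer pushes some class to 2, so 30·1 + 1 = 31.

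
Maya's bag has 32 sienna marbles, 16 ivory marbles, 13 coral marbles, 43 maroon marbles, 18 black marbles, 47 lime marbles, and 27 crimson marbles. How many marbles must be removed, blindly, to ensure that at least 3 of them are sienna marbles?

167

In the worst case for collecting sienna marbles, every non-sienna marble comes out first.
There are 16 + 13 + 43 + 18 + 47 + 27 = 164 non-sienna marbles altogether.
After those, each further marble must be sienna, so 164 + 3 = 167 draws guarantee 3 sienna marbles.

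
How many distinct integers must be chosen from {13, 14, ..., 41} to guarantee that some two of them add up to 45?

Two chosen integers sum to 45 exactly when both halves of some pair {x, 45−x} with 13 ≤ x ≤ 45−x ≤ 32 are chosen — 10 such pairs.
The remaining 9 elements (those with no distinct partner in range) can never complete a 45-sum, so the worst case takes all of them and one from each pair: 9 + 10 = 19.
The 20th integer has to be the second member of some pair, so 19 + 1 = 20.

20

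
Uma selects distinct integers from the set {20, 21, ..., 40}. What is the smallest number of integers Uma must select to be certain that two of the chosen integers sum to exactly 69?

A set avoiding the sum 69 can contain at most one of each pair {x, 69−x}, plus the 9 elements whose complement lies outside the range.
The integers 20, …, 34 (15 of them) are such a set: any two sum to at least 20+21 = 41 and at most 33+34 = 67 < 69.
By pigeonhole, any 16th integer completes one of the 6 pairs, so 16 choices force a sum of 69.

16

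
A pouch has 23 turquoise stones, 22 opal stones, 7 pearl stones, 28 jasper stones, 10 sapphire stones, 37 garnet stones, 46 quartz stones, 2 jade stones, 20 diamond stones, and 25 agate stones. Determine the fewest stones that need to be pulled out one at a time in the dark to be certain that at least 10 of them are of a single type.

82

An adversary could hand out at most 9 stones per type (pearl, jade run out sooner): 9 + 9 + 7 + 9 + 9 + 9 + 9 + 2 + 9 + 9 = 81 stones and still no type has 10.
By the pigeonhole principle, one more stone lands in a type already at 9, so 82 draws are enough and 81 are not.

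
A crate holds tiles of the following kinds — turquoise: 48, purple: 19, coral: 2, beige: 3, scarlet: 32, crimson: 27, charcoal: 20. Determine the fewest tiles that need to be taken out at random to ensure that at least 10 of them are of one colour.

The 7 colours are the holes; the tiles drawn are the pigeons.
To avoid 10 of any one colour, the worst case takes at most 9 of each colour, or every tile of a colour that has fewer than 9.
That gives 9 + 9 + 2 + 3 + 9 + 9 + 9 = 50 tiles with no colour reaching 10.
The next tile forces some colour to 10, so 50 + 1 = 51.

51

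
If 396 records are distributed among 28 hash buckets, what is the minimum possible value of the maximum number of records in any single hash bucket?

15

Pigeonhole: the 28 hash buckets are the holes and the 396 records are the pigeons.
If every hash bucket held at most 14 records, the total would be at most 28 × 14 = 392, which is less than 396.
So some hash bucket holds at least ⌈396/28⌉ = 15 records.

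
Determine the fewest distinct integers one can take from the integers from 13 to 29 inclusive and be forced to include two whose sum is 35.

A set avoiding the sum 35 can contain at most one of each pair {x, 35−x}, plus the 7 elements whose complement lies outside the range.
The integers 18, …, 29 (12 of them) are such a set: any two sum to at least 18+19 = 37 > 35.
Any 13th integer completes one of the 5 pairs, so 13 choices force a sum of 35.

13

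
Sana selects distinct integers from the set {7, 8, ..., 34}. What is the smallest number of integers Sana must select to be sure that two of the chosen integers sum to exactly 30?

A set avoiding the sum 30 can contain at most one of each pair {x, 30−x}, plus the 12 elements whose complement lies outside the range or equal to its own complement.
The integers 15, …, 34 (20 of them) are such a set: any two sum to at least 15+16 = 31 > 30.
Pigeonhole: any 21st integer completes one of the 8 pairs, so 21 choices force a sum of 30.

21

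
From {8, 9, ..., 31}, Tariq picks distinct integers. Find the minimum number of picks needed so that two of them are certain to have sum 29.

18

Two chosen integers sum to 29 exactly when both halves of some pair {x, 29−x} with 8 ≤ x ≤ 29−x ≤ 21 are chosen — 7 such pairs.
The remaining 10 elements (those with no distinct partner in range) can never complete a 29-sum, so the worst case takes all of them and one from each pair: 10 + 7 = 17.
Pigeonhole: the 18th integer has to be the second member of some pair, so 17 + 1 = 18.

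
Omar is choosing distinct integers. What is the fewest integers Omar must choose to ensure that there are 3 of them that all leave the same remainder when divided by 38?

77

Pigeonhole: the 38 residue classes mod 38 are the pigeonholes.
With 76 integers one could put 2 in each residue class and have no class reach 3.
The 77th integer pushes some class to 3, so 38·2 + 1 = 77.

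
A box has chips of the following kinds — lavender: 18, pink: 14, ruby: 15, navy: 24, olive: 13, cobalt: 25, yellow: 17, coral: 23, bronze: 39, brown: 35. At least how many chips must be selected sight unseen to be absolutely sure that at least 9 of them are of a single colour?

An adversary could hand out at most 8 chips per colour: 8 + 8 + 8 + 8 + 8 + 8 + 8 + 8 + 8 + 8 = 80 chips and still no colour has 9.
One more chip lands in a colour already at 8, so 81 draws are enough and 80 are not.

81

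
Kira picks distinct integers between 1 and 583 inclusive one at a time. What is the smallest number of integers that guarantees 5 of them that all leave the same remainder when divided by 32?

129

By pigeonhole, the 32 residue classes mod 32 are the pigeonholes.
With 128 integers one could put 4 in each residue class and have no class reach 5.
The 129th integer pushes some class to 5, so 32·4 + 1 = 129.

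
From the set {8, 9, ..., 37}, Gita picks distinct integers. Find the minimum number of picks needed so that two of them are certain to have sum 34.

22

Group the elements by complementary pair {x, 34−x}: {8,26}, {9,25}, {10,24}, …, giving 9 two-element pairs; the single value 17 (it cannot pair with itself since the integers are distinct); and 11 integers whose partner 34−x falls outside [8,37].
By pigeonhole, treating each of those 21 groups as a pigeonhole, one can pick one integer per group — 21 integers — with no two summing to 34.
The 22nd integer lands in an occupied pair, forcing a sum of 34.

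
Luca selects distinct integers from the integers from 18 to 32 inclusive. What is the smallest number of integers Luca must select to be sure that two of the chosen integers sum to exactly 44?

12

Two chosen integers sum to 44 exactly when both halves of some pair {x, 44−x} with 18 ≤ x ≤ 44−x ≤ 26 are chosen — 4 such pairs.
The remaining 7 elements (those with no distinct partner in range) can never complete a 44-sum, so the worst case takes all of them and one from each pair: 7 + 4 = 11.
Pigeonhole: the 12th integer has to be the second member of some pair, so 11 + 1 = 12.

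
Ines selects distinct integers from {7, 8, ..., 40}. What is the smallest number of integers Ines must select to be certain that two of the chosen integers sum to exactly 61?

Two chosen integers sum to 61 exactly when both halves of some pair {x, 61−x} with 21 ≤ x ≤ 61−x ≤ 40 are chosen — 10 such pairs.
The remaining 14 elements (those with no distinct partner in range) can never complete a 61-sum, so the worst case takes all of them and one from each pair: 14 + 10 = 24.
The 25th integer has to be the second member of some pair, so 24 + 1 = 25.

25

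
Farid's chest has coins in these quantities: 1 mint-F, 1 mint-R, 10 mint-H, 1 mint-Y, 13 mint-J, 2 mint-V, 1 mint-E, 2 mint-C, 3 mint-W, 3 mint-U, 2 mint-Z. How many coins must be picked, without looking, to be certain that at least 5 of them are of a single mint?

By the pigeonhole principle, the 11 mints are the holes; the coins drawn are the pigeons.
To avoid 5 of any one mint, the worst case takes at most 4 of each mint, or every coin of a mint that has fewer than 4.
That gives 1 + 1 + 4 + 1 + 4 + 2 + 1 + 2 + 3 + 3 + 2 = 24 coins with no mint reaching 5.
The next coin forces some mint to 5, so 24 + 1 = 25.

25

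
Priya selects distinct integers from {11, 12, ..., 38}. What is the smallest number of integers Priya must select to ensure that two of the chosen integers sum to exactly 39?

20

Two chosen integers sum to 39 exactly when both halves of some pair {x, 39−x} with 11 ≤ x ≤ 39−x ≤ 28 are chosen — 9 such pairs.
The remaining 10 elements (those with no distinct partner in range) can never complete a 39-sum, so the worst case takes all of them and one from each pair: 10 + 9 = 19.
By pigeonhole, the 20th integer has to be the second member of some pair, so 19 + 1 = 20.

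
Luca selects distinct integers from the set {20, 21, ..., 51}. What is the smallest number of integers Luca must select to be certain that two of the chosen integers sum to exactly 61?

Two chosen integers sum to 61 exactly when both halves of some pair {x, 61−x} with 20 ≤ x ≤ 61−x ≤ 41 are chosen — 11 such pairs.
The remaining 10 elements (those with no distinct partner in range) can never complete a 61-sum, so the worst case takes all of them and one from each pair: 10 + 11 = 21.
The 22nd integer has to be the second member of some pair, so 21 + 1 = 22.

22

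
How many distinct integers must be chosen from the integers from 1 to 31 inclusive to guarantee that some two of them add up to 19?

Two chosen integers sum to 19 exactly when both halves of some pair {x, 19−x} with 1 ≤ x ≤ 19−x ≤ 18 are chosen — 9 such pairs.
The remaining 13 elements (those with no distinct partner in range) can never complete a 19-sum, so the worst case takes all of them and one from each pair: 13 + 9 = 22.
The 23rd integer has to be the second member of some pair, so 22 + 1 = 23.

23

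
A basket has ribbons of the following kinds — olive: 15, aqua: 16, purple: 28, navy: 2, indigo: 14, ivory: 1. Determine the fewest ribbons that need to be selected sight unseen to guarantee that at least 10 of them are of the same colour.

40

The 6 colours are the holes; the ribbons drawn are the pigeons.
To avoid 10 of any one colour, the worst case takes at most 9 of each colour, or every ribbon of a colour that has fewer than 9.
That gives 9 + 9 + 9 + 2 + 9 + 1 = 39 ribbons with no colour reaching 10.
The next ribbon forces some colour to 10, so 39 + 1 = 40.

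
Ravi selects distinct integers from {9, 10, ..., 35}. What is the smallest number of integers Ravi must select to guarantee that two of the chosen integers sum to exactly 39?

17

Two chosen integers sum to 39 exactly when both halves of some pair {x, 39−x} with 9 ≤ x ≤ 39−x ≤ 30 are chosen — 11 such pairs.
The remaining 5 elements (those with no distinct partner in range) can never complete a 39-sum, so the worst case takes all of them and one from each pair: 5 + 11 = 16.
Pigeonhole: the 17th integer has to be the second member of some pair, so 16 + 1 = 17.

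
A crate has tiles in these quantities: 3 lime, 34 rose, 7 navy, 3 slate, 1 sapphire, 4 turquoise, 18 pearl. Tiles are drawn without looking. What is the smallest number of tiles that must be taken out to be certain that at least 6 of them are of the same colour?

Put each drawn tile into a box by colour. The largest draw with every box below 6 takes min(count, 5) from each colour; colours with fewer than 5 contribute all they have.
Σ min(cᵢ, 5) = 3 + 5 + 5 + 3 + 1 + 4 + 5 = 26.
Draw number 26 + 1 = 27 must push one box to 6.

27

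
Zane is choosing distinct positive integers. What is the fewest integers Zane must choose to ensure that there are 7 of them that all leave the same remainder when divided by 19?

115

The 19 residue classes mod 19 are the pigeonholes.
With 114 integers one could put 6 in each residue class and have no class reach 7.
The 115th integer pushes some class to 7, so 19·6 + 1 = 115.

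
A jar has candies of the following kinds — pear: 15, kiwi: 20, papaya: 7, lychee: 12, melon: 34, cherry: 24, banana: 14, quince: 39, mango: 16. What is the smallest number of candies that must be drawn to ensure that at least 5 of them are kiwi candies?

166

In the worst case for collecting kiwi candies, every non-kiwi candy comes out first.
There are 15 + 7 + 12 + 34 + 24 + 14 + 39 + 16 = 161 non-kiwi candies altogether.
After those, each further candy must be kiwi, so 161 + 5 = 166 draws guarantee 5 kiwi candies.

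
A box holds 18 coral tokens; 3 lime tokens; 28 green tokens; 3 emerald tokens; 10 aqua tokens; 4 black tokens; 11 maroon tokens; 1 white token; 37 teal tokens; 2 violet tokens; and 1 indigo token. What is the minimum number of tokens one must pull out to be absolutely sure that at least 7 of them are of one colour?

An adversary could hand out at most 6 tokens per colour (6 colours run out sooner): 6 + 3 + 6 + 3 + 6 + 4 + 6 + 1 + 6 + 2 + 1 = 44 tokens and still no colour has 7.
By the pigeonhole principle, one more token lands in a colour already at 6, so 45 draws are enough and 44 are not.

45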